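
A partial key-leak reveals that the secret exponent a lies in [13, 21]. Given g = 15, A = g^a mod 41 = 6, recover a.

Compute 15^13 mod 41 = 6, then multiply by 15 repeatedly:
  15^13=6
Found 6 at exponent 13.

13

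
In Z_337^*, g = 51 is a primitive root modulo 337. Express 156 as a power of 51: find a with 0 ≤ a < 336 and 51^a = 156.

Baby-step giant-step with m = ceil(sqrt(336)) = 19.
Baby table (51^j mod 337 for j=0..18):
  0:1  1:51  2:242  3:210  4:263  5:270  6:290  7:299
  8:84  9:240  10:108  11:116  12:187  13:101  14:96  15:178
  16:316  17:277  18:310
Giant step factor: 51^(-19) ≡ 244 (mod 337).
Scan 156·244^i mod 337 for i = 0, 1, …:
  i=0: 156   i=1: 320   i=2: 233   i=3: 236
  i=4: 294   i=5: 292   i=6: 141   i=7: 30
  i=8: 243   i=9: 317   i=10: 175   i=11: 238
  i=12: 108
Match at i=12, j=10: a = 12·19 + 10 = 238.

238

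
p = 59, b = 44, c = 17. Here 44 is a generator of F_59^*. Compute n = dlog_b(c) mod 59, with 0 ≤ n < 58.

38

Baby-step giant-step with m = ceil(sqrt(58)) = 8.
Baby table (44^j mod 59 for j=0..7):
  0:1  1:44  2:48  3:47  4:3  5:14  6:26  7:23
Giant step factor: 44^(-8) ≡ 46 (mod 59).
Scan 17·46^i mod 59 for i = 0, 1, …:
  i=0: 17   i=1: 15   i=2: 41   i=3: 57
  i=4: 26
Match at i=4, j=6: n = 4·8 + 6 = 38.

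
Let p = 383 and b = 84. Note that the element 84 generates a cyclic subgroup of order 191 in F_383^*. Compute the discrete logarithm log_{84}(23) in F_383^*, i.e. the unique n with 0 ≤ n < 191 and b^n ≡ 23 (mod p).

Baby-step giant-step with m = ceil(sqrt(191)) = 14.
Baby table (84^j mod 383 for j=0..13):
  0:1  1:84  2:162  3:203  4:200  5:331  6:228  7:2
  8:168  9:324  10:23  11:17  12:279  13:73
Giant step factor: 84^(-14) ≡ 96 (mod 383).
Scan 23·96^i mod 383 for i = 0, 1, …:
  i=0: 23
Match at i=0, j=10: n = 0·14 + 10 = 10.

10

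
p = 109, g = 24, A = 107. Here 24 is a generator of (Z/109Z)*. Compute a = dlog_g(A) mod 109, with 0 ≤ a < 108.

Baby-step giant-step with m = ceil(sqrt(108)) = 11.
Baby table (24^j mod 109 for j=0..10):
  0:1  1:24  2:31  3:90  4:89  5:65  6:34  7:53
  8:73  9:8  10:83
Giant step factor: 24^(-11) ≡ 40 (mod 109).
Scan 107·40^i mod 109 for i = 0, 1, …:
  i=0: 107   i=1: 29   i=2: 70   i=3: 75
  i=4: 57   i=5: 100   i=6: 76   i=7: 97
  i=8: 65
Match at i=8, j=5: a = 8·11 + 5 = 93.

93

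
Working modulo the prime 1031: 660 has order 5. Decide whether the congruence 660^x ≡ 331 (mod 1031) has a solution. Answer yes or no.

331 ∈ ⟨660⟩ iff 331^5 ≡ 1 (mod 1031), since |⟨660⟩| = 5.
331^5 mod 1031 = 226.
Since 226 ≠ 1, 331 does not lie in the subgroup.

no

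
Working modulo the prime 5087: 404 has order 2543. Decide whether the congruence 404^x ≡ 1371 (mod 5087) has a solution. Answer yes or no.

1371 ∈ ⟨404⟩ iff 1371^2543 ≡ 1 (mod 5087), since |⟨404⟩| = 2543.
1371^2543 mod 5087 = 5086.
Since 5086 ≠ 1, 1371 does not lie in the subgroup.

no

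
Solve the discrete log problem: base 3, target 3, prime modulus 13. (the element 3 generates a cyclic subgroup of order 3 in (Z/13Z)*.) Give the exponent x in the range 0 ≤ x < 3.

1

Successive powers of 3 modulo 13:
  3^0=1  3^1=3
So 3^1 ≡ 3 (mod 13), giving x = 1.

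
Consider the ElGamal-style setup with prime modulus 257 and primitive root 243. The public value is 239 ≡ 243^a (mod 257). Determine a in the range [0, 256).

138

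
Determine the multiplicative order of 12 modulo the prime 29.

The order of 12 must divide p − 1 = 28 = 2^2 · 7.
Divisors: 1, 2, 4, 7, 14, 28.
Check each in increasing order: 12^1 ≡ 12;  12^2 ≡ 28;  12^4 ≡ 1.
Smallest exponent giving 1 is 4.

4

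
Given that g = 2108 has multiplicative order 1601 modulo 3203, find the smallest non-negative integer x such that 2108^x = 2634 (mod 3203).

Baby-step giant-step with m = ceil(sqrt(1601)) = 41.
Baby table (2108^j mod 3203 for j=0..40):
  0:1  1:2108  2:1103  3:2949  4:2672  5:1702  6:456  7:348
  8:97  9:2687  10:1292  11:986  12:2944  13:1741  14:2593  15:1726
  16:3003  17:1196  18:407  19:2755  20:501  21:2321  22:1687  23:866
  24:3021  25:704  26:1043  27:1386  28:552  29:927  30:286  31:724
  32:1564  33:1025  34:1878  35:3119  36:2296  37:235  38:2118  39:2965
  40:1167
Giant step factor: 2108^(-41) ≡ 1189 (mod 3203).
Scan 2634·1189^i mod 3203 for i = 0, 1, …:
  i=0: 2634   i=1: 2495   i=2: 577   i=3: 611
  i=4: 2601   i=5: 1694   i=6: 2682   i=7: 1913
  i=8: 427   i=9: 1629   i=10: 2269   i=11: 915
  i=12: 2118
Match at i=12, j=38: x = 12·41 + 38 = 530.

530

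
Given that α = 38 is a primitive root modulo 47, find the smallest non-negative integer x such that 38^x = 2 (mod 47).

20

Successive powers of 38 modulo 47:
  38^0=1  38^1=38  38^2=34  38^3=23  38^4=28  38^5=30
  38^6=12  38^7=33  38^8=32  38^9=41  38^10=7  38^11=31
  38^12=3  38^13=20  38^14=8  38^15=22  38^16=37  38^17=43
  38^18=36  38^19=5  38^20=2
So 38^20 ≡ 2 (mod 47), giving x = 20.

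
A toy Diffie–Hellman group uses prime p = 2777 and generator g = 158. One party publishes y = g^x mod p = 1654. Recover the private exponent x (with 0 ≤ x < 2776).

1354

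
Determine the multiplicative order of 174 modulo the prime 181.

The order of 174 must divide p − 1 = 180 = 2^2 · 3^2 · 5.
Divisors: 1, 2, 3, 4, 5, 6, 9, 10, 12, 15, 18, 20, 30, 36, 45, 60, 90, 180.
Check each in increasing order: 174^1 ≡ 174;  174^2 ≡ 49;  174^3 ≡ 19;  174^4 ≡ 48;  174^5 ≡ 26;  174^6 ≡ 180;  174^9 ≡ 162;  174^10 ≡ 133;  174^12 ≡ 1.
Smallest exponent giving 1 is 12.

12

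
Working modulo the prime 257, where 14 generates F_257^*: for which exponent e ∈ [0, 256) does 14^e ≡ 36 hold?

Baby-step giant-step with m = ceil(sqrt(256)) = 16.
Baby table (14^j mod 257 for j=0..15):
  0:1  1:14  2:196  3:174  4:123  5:180  6:207  7:71
  8:223  9:38  10:18  11:252  12:187  13:48  14:158  15:156
Giant step factor: 14^(-16) ≡ 255 (mod 257).
Scan 36·255^i mod 257 for i = 0, 1, …:
  i=0: 36   i=1: 185   i=2: 144   i=3: 226
  i=4: 62   i=5: 133   i=6: 248   i=7: 18
Match at i=7, j=10: e = 7·16 + 10 = 122.

122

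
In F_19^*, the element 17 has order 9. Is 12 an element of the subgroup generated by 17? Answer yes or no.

⟨17⟩ has order 9; its elements mod 19 are {1, 4, 5, 6, 7, 9, 11, 16, 17}.
12 is not in this set.

no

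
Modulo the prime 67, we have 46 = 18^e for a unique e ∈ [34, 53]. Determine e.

Compute 18^34 mod 67 = 49, then multiply by 18 repeatedly:
  18^34=49  18^35=11  18^36=64  18^37=13  18^38=33
  18^39=58  18^40=39  18^41=32  18^42=40  18^43=50
  18^44=29  18^45=53  18^46=16  18^47=20  18^48=25
  18^49=48  18^50=60  18^51=8  18^52=10  18^53=46
Found 46 at exponent 53.

53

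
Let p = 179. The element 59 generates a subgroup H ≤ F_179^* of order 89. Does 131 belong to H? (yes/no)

no

131 ∈ ⟨59⟩ iff 131^89 ≡ 1 (mod 179), since |⟨59⟩| = 89.
131^89 mod 179 = 178.
Since 178 ≠ 1, 131 does not lie in the subgroup.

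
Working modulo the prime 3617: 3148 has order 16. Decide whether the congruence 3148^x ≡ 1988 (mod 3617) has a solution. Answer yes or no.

no

1988 ∈ ⟨3148⟩ iff 1988^16 ≡ 1 (mod 3617), since |⟨3148⟩| = 16.
1988^16 mod 3617 = 2825.
Since 2825 ≠ 1, 1988 does not lie in the subgroup.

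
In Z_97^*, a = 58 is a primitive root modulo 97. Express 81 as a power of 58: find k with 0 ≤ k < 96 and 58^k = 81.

8

Baby-step giant-step with m = ceil(sqrt(96)) = 10.
Baby table (58^j mod 97 for j=0..9):
  0:1  1:58  2:66  3:45  4:88  5:60  6:85  7:80
  8:81  9:42
Giant step factor: 58^(-10) ≡ 53 (mod 97).
Scan 81·53^i mod 97 for i = 0, 1, …:
  i=0: 81
Match at i=0, j=8: k = 0·10 + 8 = 8.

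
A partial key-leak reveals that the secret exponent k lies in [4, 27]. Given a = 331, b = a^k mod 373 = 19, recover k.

9

Compute 331^4 mod 373 = 130, then multiply by 331 repeatedly:
  331^4=130  331^5=135  331^6=298  331^7=166  331^8=115
  331^9=19
Found 19 at exponent 9.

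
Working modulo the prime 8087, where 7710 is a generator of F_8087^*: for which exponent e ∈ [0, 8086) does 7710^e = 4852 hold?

174

Baby-step giant-step with m = ceil(sqrt(8086)) = 90.
Baby table (7710^j mod 8087 for j=0..89):
  0:1  1:7710  2:4650  3:1829  4:5949  5:5413  6:5310  7:3706
  8:1889  9:7590  10:1368  11:1832  12:4818  13:3189  14:2710  15:5379
  16:1954  17:7346  18:4399  19:7499  20:3327  21:7293  22:119  23:3659
  24:3434  25:7389  26:4362  27:5274  28:1104  29:4316  30:6442  31:5553
  32:1052  33:7746  34:7252  35:7489  36:7097  37:1228  38:6090  39:778
  40:5913  41:2811  42:7737  43:2558  44:6074  45:6810  46:4296  47:5895
  48:1510  49:4907  50:1984  51:4123  52:6420  53:5760  54:3883  55:7943
  56:5766  57:1621  58:3495  59:566  60:4967  61:3625  62:78  63:2942
  64:6872  65:5183  66:3063  67:1690  68:1743  69:6023  70:1776  71:1669
  72:1573  73:5417  74:3802  75:6132  76:1118  77:7125  78:6846  79:6898
  80:3468  81:2658  82:722  83:2764  84:1195  85:2357  86:981  87:2165
  88:582  89:7022
Giant step factor: 7710^(-90) ≡ 2112 (mod 8087).
Scan 4852·2112^i mod 8087 for i = 0, 1, …:
  i=0: 4852   i=1: 1195
Match at i=1, j=84: e = 1·90 + 84 = 174.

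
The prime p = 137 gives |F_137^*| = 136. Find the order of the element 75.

136

The order of 75 must divide p − 1 = 136 = 2^3 · 17.
Divisors: 1, 2, 4, 8, 17, 34, 68, 136.
Check each in increasing order: 75^1 ≡ 75;  75^2 ≡ 8;  75^4 ≡ 64;  75^8 ≡ 123;  75^17 ≡ 41;  75^34 ≡ 37;  75^68 ≡ 136;  75^136 ≡ 1.
Smallest exponent giving 1 is 136.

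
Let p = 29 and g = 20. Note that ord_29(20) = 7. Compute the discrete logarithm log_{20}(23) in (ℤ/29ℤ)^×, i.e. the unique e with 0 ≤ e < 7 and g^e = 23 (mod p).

2

Successive powers of 20 modulo 29:
  20^0=1  20^1=20  20^2=23
So 20^2 ≡ 23 (mod 29), giving e = 2.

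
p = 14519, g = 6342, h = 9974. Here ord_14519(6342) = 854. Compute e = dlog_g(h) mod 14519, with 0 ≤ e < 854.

Baby-step giant-step with m = ceil(sqrt(854)) = 30.
Baby table (6342^j mod 14519 for j=0..29):
  0:1  1:6342  2:3334  3:4564  4:8521  5:464  6:9850  7:7962
  8:12441  9:4576  10:12030  11:11434  12:6542  13:8581  14:3490  15:6624
  16:5941  17:1017  18:3378  19:7751  20:10027  21:12533  22:7280  23:13859
  24:10271  25:6448  26:7712  27:9512  28:13178  29:3512
Giant step factor: 6342^(-30) ≡ 682 (mod 14519).
Scan 9974·682^i mod 14519 for i = 0, 1, …:
  i=0: 9974   i=1: 7376   i=2: 6858   i=3: 2038
  i=4: 10611   i=5: 6240   i=6: 1613   i=7: 11141
  i=8: 4725   i=9: 13751     …   i=20: 6609
  i=21: 6448
Match at i=21, j=25: e = 21·30 + 25 = 655.

655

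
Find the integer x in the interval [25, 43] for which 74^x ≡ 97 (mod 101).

Compute 74^25 mod 101 = 10, then multiply by 74 repeatedly:
  74^25=10  74^26=33  74^27=18  74^28=19  74^29=93
  74^30=14  74^31=26  74^32=5  74^33=67  74^34=9
  74^35=60  74^36=97
Found 97 at exponent 36.

36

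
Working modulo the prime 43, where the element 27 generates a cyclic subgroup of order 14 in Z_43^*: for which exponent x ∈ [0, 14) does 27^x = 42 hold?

Successive powers of 27 modulo 43:
  27^0=1  27^1=27  27^2=41  27^3=32  27^4=4  27^5=22
  27^6=35  27^7=42
So 27^7 ≡ 42 (mod 43), giving x = 7.

7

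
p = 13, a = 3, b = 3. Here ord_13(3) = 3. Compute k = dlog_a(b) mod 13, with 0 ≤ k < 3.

Successive powers of 3 modulo 13:
  3^0=1  3^1=3
So 3^1 ≡ 3 (mod 13), giving k = 1.

1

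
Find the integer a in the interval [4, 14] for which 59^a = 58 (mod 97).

Compute 59^4 mod 97 = 24, then multiply by 59 repeatedly:
  59^4=24  59^5=58
Found 58 at exponent 5.

5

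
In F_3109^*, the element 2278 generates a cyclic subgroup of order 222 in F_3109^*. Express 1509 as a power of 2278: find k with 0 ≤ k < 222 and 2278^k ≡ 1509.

14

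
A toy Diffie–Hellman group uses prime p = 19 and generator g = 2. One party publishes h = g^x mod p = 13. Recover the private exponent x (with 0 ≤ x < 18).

Successive powers of 2 modulo 19:
  2^0=1  2^1=2  2^2=4  2^3=8  2^4=16  2^5=13
So 2^5 ≡ 13 (mod 19), giving x = 5.

5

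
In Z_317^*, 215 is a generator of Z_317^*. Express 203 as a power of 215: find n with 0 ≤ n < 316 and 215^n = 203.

Baby-step giant-step with m = ceil(sqrt(316)) = 18.
Baby table (215^j mod 317 for j=0..17):
  0:1  1:215  2:260  3:108  4:79  5:184  6:252  7:290
  8:218  9:271  10:254  11:86  12:104  13:170  14:95  15:137
  16:291  17:116
Giant step factor: 215^(-18) ≡ 40 (mod 317).
Scan 203·40^i mod 317 for i = 0, 1, …:
  i=0: 203   i=1: 195   i=2: 192   i=3: 72
  i=4: 27   i=5: 129   i=6: 88   i=7: 33
  i=8: 52   i=9: 178   i=10: 146   i=11: 134
  i=12: 288   i=13: 108
Match at i=13, j=3: n = 13·18 + 3 = 237.

237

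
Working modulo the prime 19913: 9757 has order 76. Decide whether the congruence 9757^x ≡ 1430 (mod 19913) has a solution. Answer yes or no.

no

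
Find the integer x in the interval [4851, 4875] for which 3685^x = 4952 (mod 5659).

Compute 3685^4851 mod 5659 = 2912, then multiply by 3685 repeatedly:
  3685^4851=2912  3685^4852=1256  3685^4853=4957  3685^4854=4952
Found 4952 at exponent 4854.

4854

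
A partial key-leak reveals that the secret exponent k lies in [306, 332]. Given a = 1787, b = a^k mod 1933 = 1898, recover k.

Compute 1787^306 mod 1933 = 1397, then multiply by 1787 repeatedly:
  1787^306=1397  1787^307=936  1787^308=587  1787^309=1283  1787^310=183
  1787^311=344  1787^312=34  1787^313=835  1787^314=1802  1787^315=1729
  1787^316=789  1787^317=786  1787^318=1224  1787^319=1065  1787^320=1083
  1787^321=388  1787^322=1342  1787^323=1234  1787^324=1538  1787^325=1613
  1787^326=328  1787^327=437  1787^328=1920  1787^329=1898
Found 1898 at exponent 329.

329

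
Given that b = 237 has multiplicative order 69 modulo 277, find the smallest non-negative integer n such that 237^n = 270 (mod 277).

55

Baby-step giant-step with m = ceil(sqrt(69)) = 9.
Baby table (237^j mod 277 for j=0..8):
  0:1  1:237  2:215  3:264  4:243  5:252  6:169  7:165
  8:48
Giant step factor: 237^(-9) ≡ 175 (mod 277).
Scan 270·175^i mod 277 for i = 0, 1, …:
  i=0: 270   i=1: 160   i=2: 23   i=3: 147
  i=4: 241   i=5: 71   i=6: 237
Match at i=6, j=1: n = 6·9 + 1 = 55.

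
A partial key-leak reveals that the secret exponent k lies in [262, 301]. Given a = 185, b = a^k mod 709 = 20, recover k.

Compute 185^262 mod 709 = 654, then multiply by 185 repeatedly:
  185^262=654  185^263=460  185^264=20
Found 20 at exponent 264.

264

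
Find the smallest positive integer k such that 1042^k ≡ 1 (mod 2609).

1304

The order of 1042 must divide p − 1 = 2608 = 2^4 · 163.
Divisors: 1, 2, 4, 8, 16, 163, 326, 652, 1304, 2608.
Check each in increasing order: 1042^1 ≡ 1042;  1042^2 ≡ 420;  1042^4 ≡ 1597;  1042^8 ≡ 1416;  1042^16 ≡ 1344;  1042^163 ≡ 1550;  1042^326 ≡ 2220;  1042^652 ≡ 2608;  1042^1304 ≡ 1.
Smallest exponent giving 1 is 1304.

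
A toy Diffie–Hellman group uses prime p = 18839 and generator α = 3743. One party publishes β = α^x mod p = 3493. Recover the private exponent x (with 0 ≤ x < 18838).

Baby-step giant-step with m = ceil(sqrt(18838)) = 138.
Baby table (3743^j mod 18839 for j=0..137):
  0:1  1:3743  2:12672  3:13533  4:14787  5:17598  6:8170  7:4613
  8:9935  9:17358  10:14122  11:15251  12:2323  13:10210  14:10538  15:13707
  16:6704  17:18363  18:8037  19:15447  20:1230  21:7174  22:6707  23:10753
  24:8375  25:18368  26:7913  27:3451  28:12378  29:5753  30:502  31:13925
  32:12601  33:11526  34:508  35:17544  36:13277  37:17368  38:13874  39:10098
  40:5780  41:7368  42:16967  43:1212  44:15156  45:4679  46:12066  47:5955
  48:3028  49:11565  50:14612  51:3099  52:13572  53:10052  54:3153  55:8465
  56:16136  57:18053  58:15725  59:5639  60:7097  61:1081  62:14637  63:2479
  64:10109  65:9275  66:14887  67:15118  68:13157  69:1505  70:354  71:6292
  72:2206  73:5576  74:16195  75:12822  76:9813  77:12848  78:12936  79:3218
  80:6853  81:10900  82:12265  83:16091  84:330  85:10655  86:18341  87:1047
  88:409  89:4928  90:2123  91:15170  92:564  93:1084  94:7027  95:2817
  96:13030  97:15958  98:11164  99:1950  100:8157  101:12471  102:14750  103:10980
  104:10281  105:12545  106:9147  107:6758  108:13256  109:14121  110:11508  111:8490
  112:15516  113:14590  114:14948  115:17373  116:13750  117:16941  118:16928  119:5947
  120:10762  121:4384  122:543  123:16676  124:4661  125:1209  126:3927  127:4341
  128:9145  129:18111  130:6751  131:5894  132:773  133:10972  134:18015  135:5364
  136:13917  137:1496
Giant step factor: 3743^(-138) ≡ 15895 (mod 18839).
Scan 3493·15895^i mod 18839 for i = 0, 1, …:
  i=0: 3493   i=1: 2702   i=2: 14209   i=3: 10123
  i=4: 1186   i=5: 12470   i=6: 5531   i=7: 12471
Match at i=7, j=101: x = 7·138 + 101 = 1067.

1067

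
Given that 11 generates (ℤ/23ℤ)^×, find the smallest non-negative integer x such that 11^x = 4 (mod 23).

20

Successive powers of 11 modulo 23:
  11^0=1  11^1=11  11^2=6  11^3=20  11^4=13  11^5=5
  11^6=9  11^7=7  11^8=8  11^9=19  11^10=2  11^11=22
  11^12=12  11^13=17  11^14=3  11^15=10  11^16=18  11^17=14
  11^18=16  11^19=15  11^20=4
So 11^20 ≡ 4 (mod 23), giving x = 20.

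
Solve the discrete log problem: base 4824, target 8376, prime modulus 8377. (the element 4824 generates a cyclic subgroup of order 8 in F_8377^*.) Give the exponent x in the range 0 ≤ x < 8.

Successive powers of 4824 modulo 8377:
  4824^0=1  4824^1=4824  4824^2=8047  4824^3=8087  4824^4=8376
So 4824^4 ≡ 8376 (mod 8377), giving x = 4.

4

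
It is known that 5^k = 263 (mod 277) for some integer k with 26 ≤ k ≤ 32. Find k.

31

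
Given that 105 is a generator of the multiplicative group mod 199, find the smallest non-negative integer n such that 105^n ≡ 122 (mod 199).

Baby-step giant-step with m = ceil(sqrt(198)) = 15.
Baby table (105^j mod 199 for j=0..14):
  0:1  1:105  2:80  3:42  4:32  5:176  6:172  7:150
  8:29  9:60  10:131  11:24  12:132  13:129  14:13
Giant step factor: 105^(-15) ≡ 135 (mod 199).
Scan 122·135^i mod 199 for i = 0, 1, …:
  i=0: 122   i=1: 152   i=2: 23   i=3: 120
  i=4: 81   i=5: 189   i=6: 43   i=7: 34
  i=8: 13
Match at i=8, j=14: n = 8·15 + 14 = 134.

134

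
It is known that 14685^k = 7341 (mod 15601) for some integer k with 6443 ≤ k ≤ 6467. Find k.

6449

Compute 14685^6443 mod 15601 = 1187, then multiply by 14685 repeatedly:
  14685^6443=1187  14685^6444=4778  14685^6445=7233  14685^6446=4997  14685^6447=9442
  14685^6448=9683  14685^6449=7341
Found 7341 at exponent 6449.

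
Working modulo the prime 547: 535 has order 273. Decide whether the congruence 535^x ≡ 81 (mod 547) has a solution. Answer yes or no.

yes

81 ∈ ⟨535⟩ iff 81^273 ≡ 1 (mod 547), since |⟨535⟩| = 273.
81^273 mod 547 = 1.
Since 1 = 1, 81 lies in the subgroup.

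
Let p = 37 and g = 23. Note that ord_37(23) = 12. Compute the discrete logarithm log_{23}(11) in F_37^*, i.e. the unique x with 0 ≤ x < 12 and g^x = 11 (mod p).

2

Successive powers of 23 modulo 37:
  23^0=1  23^1=23  23^2=11
So 23^2 ≡ 11 (mod 37), giving x = 2.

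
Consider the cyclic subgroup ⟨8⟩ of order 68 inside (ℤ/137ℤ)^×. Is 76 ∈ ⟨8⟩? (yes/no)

76 ∈ ⟨8⟩ iff 76^68 ≡ 1 (mod 137), since |⟨8⟩| = 68.
76^68 mod 137 = 1.
Since 1 = 1, 76 lies in the subgroup.

yes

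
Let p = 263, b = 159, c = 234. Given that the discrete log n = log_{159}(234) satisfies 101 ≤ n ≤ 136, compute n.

110

Compute 159^101 mod 263 = 252, then multiply by 159 repeatedly:
  159^101=252  159^102=92  159^103=163  159^104=143  159^105=119
  159^106=248  159^107=245  159^108=31  159^109=195  159^110=234
Found 234 at exponent 110.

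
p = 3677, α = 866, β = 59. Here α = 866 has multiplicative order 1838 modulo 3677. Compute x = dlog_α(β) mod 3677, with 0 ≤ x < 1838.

948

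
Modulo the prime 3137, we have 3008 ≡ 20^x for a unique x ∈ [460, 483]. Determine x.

483

Compute 20^460 mod 3137 = 227, then multiply by 20 repeatedly:
  20^460=227  20^461=1403  20^462=2964  20^463=2814  20^464=2951
  20^465=2554  20^466=888  20^467=2075  20^468=719  20^469=1832
  20^470=2133  20^471=1879  20^472=3073  20^473=1857  20^474=2633
  20^475=2468  20^476=2305  20^477=2182  20^478=2859  20^479=714
  20^480=1732  20^481=133  20^482=2660  20^483=3008
Found 3008 at exponent 483.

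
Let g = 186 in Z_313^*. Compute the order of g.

312

The order of 186 must divide p − 1 = 312 = 2^3 · 3 · 13.
Divisors: 1, 2, 3, 4, 6, 8, 12, 13, 24, 26, 39, 52, 78, 104, 156, 312.
Check each in increasing order: 186^1 ≡ 186;  186^2 ≡ 166;  186^3 ≡ 202;  186^4 ≡ 12;  186^6 ≡ 114;  186^8 ≡ 144;  186^12 ≡ 163;  186^13 ≡ 270;  186^24 ≡ 277;  186^26 ≡ 284;  186^39 ≡ 308;  186^52 ≡ 215;  186^78 ≡ 25;  186^104 ≡ 214;  186^156 ≡ 312;  186^312 ≡ 1.
Smallest exponent giving 1 is 312.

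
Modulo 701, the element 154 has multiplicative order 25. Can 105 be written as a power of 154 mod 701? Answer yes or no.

no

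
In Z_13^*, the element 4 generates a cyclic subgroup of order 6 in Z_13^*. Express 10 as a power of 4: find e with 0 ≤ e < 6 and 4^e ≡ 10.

5

Successive powers of 4 modulo 13:
  4^0=1  4^1=4  4^2=3  4^3=12  4^4=9  4^5=10
So 4^5 ≡ 10 (mod 13), giving e = 5.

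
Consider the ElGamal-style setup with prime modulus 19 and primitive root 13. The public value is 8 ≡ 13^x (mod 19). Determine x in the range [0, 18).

Successive powers of 13 modulo 19:
  13^0=1  13^1=13  13^2=17  13^3=12  13^4=4  13^5=14
  13^6=11  13^7=10  13^8=16  13^9=18  13^10=6  13^11=2
  13^12=7  13^13=15  13^14=5  13^15=8
So 13^15 ≡ 8 (mod 19), giving x = 15.

15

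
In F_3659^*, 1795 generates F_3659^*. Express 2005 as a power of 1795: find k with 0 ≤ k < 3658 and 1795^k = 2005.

628

Baby-step giant-step with m = ceil(sqrt(3658)) = 61.
Baby table (1795^j mod 3659 for j=0..60):
  0:1  1:1795  2:2105  3:2387  4:3635  5:828  6:706  7:1256
  8:576  9:2082  10:1351  11:2787  12:812  13:1258  14:507  15:2633
  16:2466  17:2739  18:2468  19:2670  20:3019  21:126  22:2971  23:1782
  24:724  25:635  26:1876  27:1140  28:919  29:3055  30:2543  31:1912
  32:3557  33:3519  34:1171  35:1679  36:2448  37:3360  38:1168  39:3612
  40:3451  41:3517  42:1240  43:1128  44:1333  45:3408  46:3171  47:2200
  48:939  49:2365  50:735  51:2085  52:3077  53:1784  54:655  55:1186
  56:2991  57:1092  58:2575  59:808  60:1396
Giant step factor: 1795^(-61) ≡ 1439 (mod 3659).
Scan 2005·1439^i mod 3659 for i = 0, 1, …:
  i=0: 2005   i=1: 1903   i=2: 1485   i=3: 59
  i=4: 744   i=5: 2188   i=6: 1792   i=7: 2752
  i=8: 1090   i=9: 2458   i=10: 2468
Match at i=10, j=18: k = 10·61 + 18 = 628.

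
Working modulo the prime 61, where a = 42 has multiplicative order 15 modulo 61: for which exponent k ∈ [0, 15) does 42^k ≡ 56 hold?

Successive powers of 42 modulo 61:
  42^0=1  42^1=42  42^2=56
So 42^2 ≡ 56 (mod 61), giving k = 2.

2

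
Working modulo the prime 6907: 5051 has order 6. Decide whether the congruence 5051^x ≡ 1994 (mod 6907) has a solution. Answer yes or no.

no

⟨5051⟩ has order 6; its elements mod 6907 are {1, 1856, 1857, 5050, 5051, 6906}.
1994 is not in this set.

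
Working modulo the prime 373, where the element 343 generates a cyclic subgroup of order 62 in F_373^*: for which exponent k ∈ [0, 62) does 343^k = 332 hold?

23

Baby-step giant-step with m = ceil(sqrt(62)) = 8.
Baby table (343^j mod 373 for j=0..7):
  0:1  1:343  2:154  3:229  4:217  5:204  6:221  7:84
Giant step factor: 343^(-8) ≡ 41 (mod 373).
Scan 332·41^i mod 373 for i = 0, 1, …:
  i=0: 332   i=1: 184   i=2: 84
Match at i=2, j=7: k = 2·8 + 7 = 23.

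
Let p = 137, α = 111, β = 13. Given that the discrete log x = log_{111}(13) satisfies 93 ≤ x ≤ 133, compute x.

127

Compute 111^93 mod 137 = 67, then multiply by 111 repeatedly:
  111^93=67  111^94=39  111^95=82  111^96=60  111^97=84
  111^98=8  111^99=66  111^100=65  111^101=91  111^102=100
  111^103=3  111^104=59  111^105=110  111^106=17  111^107=106
  111^108=121  111^109=5  111^110=7  111^111=92  111^112=74
  111^113=131  111^114=19  111^115=54  111^116=103  111^117=62
  111^118=32  111^119=127  111^120=123  111^121=90  111^122=126
  111^123=12  111^124=99  111^125=29  111^126=68  111^127=13
Found 13 at exponent 127.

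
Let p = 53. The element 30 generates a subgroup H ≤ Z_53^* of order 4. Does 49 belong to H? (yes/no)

no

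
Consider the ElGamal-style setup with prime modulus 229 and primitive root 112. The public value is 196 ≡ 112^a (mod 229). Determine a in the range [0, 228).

Baby-step giant-step with m = ceil(sqrt(228)) = 16.
Baby table (112^j mod 229 for j=0..15):
  0:1  1:112  2:178  3:13  4:82  5:24  6:169  7:150
  8:83  9:136  10:118  11:163  12:165  13:160  14:58  15:84
Giant step factor: 112^(-16) ≡ 217 (mod 229).
Scan 196·217^i mod 229 for i = 0, 1, …:
  i=0: 196   i=1: 167   i=2: 57   i=3: 3
  i=4: 193   i=5: 203   i=6: 83
Match at i=6, j=8: a = 6·16 + 8 = 104.

104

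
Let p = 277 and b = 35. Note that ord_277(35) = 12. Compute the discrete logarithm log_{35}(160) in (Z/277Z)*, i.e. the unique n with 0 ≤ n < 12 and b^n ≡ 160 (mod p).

8

Successive powers of 35 modulo 277:
  35^0=1  35^1=35  35^2=117  35^3=217  35^4=116  35^5=182
  35^6=276  35^7=242  35^8=160
So 35^8 ≡ 160 (mod 277), giving n = 8.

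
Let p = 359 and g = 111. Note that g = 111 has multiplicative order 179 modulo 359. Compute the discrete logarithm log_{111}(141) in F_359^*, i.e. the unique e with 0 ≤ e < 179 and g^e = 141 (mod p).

Baby-step giant-step with m = ceil(sqrt(179)) = 14.
Baby table (111^j mod 359 for j=0..13):
  0:1  1:111  2:115  3:200  4:301  5:24  6:151  7:247
  8:133  9:44  10:217  11:34  12:184  13:320
Giant step factor: 111^(-14) ≡ 188 (mod 359).
Scan 141·188^i mod 359 for i = 0, 1, …:
  i=0: 141   i=1: 301
Match at i=1, j=4: e = 1·14 + 4 = 18.

18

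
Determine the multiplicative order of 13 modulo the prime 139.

The order of 13 must divide p − 1 = 138 = 2 · 3 · 23.
Divisors: 1, 2, 3, 6, 23, 46, 69, 138.
Check each in increasing order: 13^1 ≡ 13;  13^2 ≡ 30;  13^3 ≡ 112;  13^6 ≡ 34;  13^23 ≡ 42;  13^46 ≡ 96;  13^69 ≡ 1.
Smallest exponent giving 1 is 69.

69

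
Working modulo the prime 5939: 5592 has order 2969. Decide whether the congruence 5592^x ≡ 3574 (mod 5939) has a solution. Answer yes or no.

no

3574 ∈ ⟨5592⟩ iff 3574^2969 ≡ 1 (mod 5939), since |⟨5592⟩| = 2969.
3574^2969 mod 5939 = 5938.
Since 5938 ≠ 1, 3574 does not lie in the subgroup.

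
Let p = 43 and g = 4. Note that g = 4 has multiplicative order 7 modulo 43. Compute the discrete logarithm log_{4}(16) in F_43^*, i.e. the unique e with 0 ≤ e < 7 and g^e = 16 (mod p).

2

Successive powers of 4 modulo 43:
  4^0=1  4^1=4  4^2=16
So 4^2 ≡ 16 (mod 43), giving e = 2.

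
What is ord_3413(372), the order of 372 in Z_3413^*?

853

The order of 372 must divide p − 1 = 3412 = 2^2 · 853.
Divisors: 1, 2, 4, 853, 1706, 3412.
Check each in increasing order: 372^1 ≡ 372;  372^2 ≡ 1864;  372^4 ≡ 62;  372^853 ≡ 1.
Smallest exponent giving 1 is 853.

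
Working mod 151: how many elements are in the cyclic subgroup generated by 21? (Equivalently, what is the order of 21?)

The order of 21 must divide p − 1 = 150 = 2 · 3 · 5^2.
Divisors: 1, 2, 3, 5, 6, 10, 15, 25, 30, 50, 75, 150.
Check each in increasing order: 21^1 ≡ 21;  21^2 ≡ 139;  21^3 ≡ 50;  21^5 ≡ 4;  21^6 ≡ 84;  21^10 ≡ 16;  21^15 ≡ 64;  21^25 ≡ 118;  21^30 ≡ 19;  21^50 ≡ 32;  21^75 ≡ 1.
Smallest exponent giving 1 is 75.

75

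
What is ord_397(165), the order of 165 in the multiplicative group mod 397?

396

The order of 165 must divide p − 1 = 396 = 2^2 · 3^2 · 11.
Divisors: 1, 2, 3, 4, 6, 9, 11, 12, 18, 22, 33, 36, 44, 66, 99, 132, 198, 396.
Check each in increasing order: 165^1 ≡ 165;  165^2 ≡ 229;  165^3 ≡ 70;  165^4 ≡ 37;  165^6 ≡ 136;  165^9 ≡ 389;  165^11 ≡ 153;  165^12 ≡ 234;  165^18 ≡ 64;  165^22 ≡ 383;  165^33 ≡ 240;  165^36 ≡ 126;  165^44 ≡ 196;  165^66 ≡ 35;  165^99 ≡ 63;  165^132 ≡ 34;  165^198 ≡ 396;  165^396 ≡ 1.
Smallest exponent giving 1 is 396.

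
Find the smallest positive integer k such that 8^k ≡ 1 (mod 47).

23

The order of 8 must divide p − 1 = 46 = 2 · 23.
Divisors: 1, 2, 23, 46.
Check each in increasing order: 8^1 ≡ 8;  8^2 ≡ 17;  8^23 ≡ 1.
Smallest exponent giving 1 is 23.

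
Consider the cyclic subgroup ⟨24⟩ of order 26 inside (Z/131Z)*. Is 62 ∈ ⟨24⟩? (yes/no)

yes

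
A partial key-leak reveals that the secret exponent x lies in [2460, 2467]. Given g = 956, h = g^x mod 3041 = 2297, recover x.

Compute 956^2460 mod 3041 = 2297, then multiply by 956 repeatedly:
  956^2460=2297
Found 2297 at exponent 2460.

2460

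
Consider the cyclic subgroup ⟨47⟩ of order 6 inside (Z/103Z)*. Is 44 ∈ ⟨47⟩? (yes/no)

44 ∈ ⟨47⟩ iff 44^6 ≡ 1 (mod 103), since |⟨47⟩| = 6.
44^6 mod 103 = 9.
Since 9 ≠ 1, 44 does not lie in the subgroup.

no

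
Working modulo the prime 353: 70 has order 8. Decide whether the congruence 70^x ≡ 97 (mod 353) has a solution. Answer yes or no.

no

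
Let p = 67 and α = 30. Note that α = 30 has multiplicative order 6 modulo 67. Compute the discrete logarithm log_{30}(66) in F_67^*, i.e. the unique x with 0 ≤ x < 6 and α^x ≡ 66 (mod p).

Successive powers of 30 modulo 67:
  30^0=1  30^1=30  30^2=29  30^3=66
So 30^3 ≡ 66 (mod 67), giving x = 3.

3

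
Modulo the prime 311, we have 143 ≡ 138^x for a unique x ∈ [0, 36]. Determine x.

15

Compute 138^0 mod 311 = 1, then multiply by 138 repeatedly:
  138^0=1  138^1=138  138^2=73  138^3=122  138^4=42
  138^5=198  138^6=267  138^7=148  138^8=209  138^9=230
  138^10=18  138^11=307  138^12=70  138^13=19  138^14=134
  138^15=143
Found 143 at exponent 15.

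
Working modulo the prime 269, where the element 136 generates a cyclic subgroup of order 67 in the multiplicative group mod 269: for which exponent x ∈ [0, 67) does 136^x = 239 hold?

Successive powers of 136 modulo 269:
  136^0=1  136^1=136  136^2=204  136^3=37  136^4=190  136^5=16
  136^6=24  136^7=36  136^8=54  136^9=81  136^10=256  136^11=115
  136^12=38  136^13=57  136^14=220  136^15=61  136^16=226  136^17=70
  136^18=105  136^19=23  136^20=169  136^21=119  136^22=44  136^23=66
  136^24=99  136^25=14  136^26=21  136^27=166  136^28=249  136^29=239
So 136^29 ≡ 239 (mod 269), giving x = 29.

29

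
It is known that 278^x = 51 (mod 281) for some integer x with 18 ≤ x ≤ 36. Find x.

Compute 278^18 mod 281 = 169, then multiply by 278 repeatedly:
  278^18=169  278^19=55  278^20=116  278^21=214  278^22=201
  278^23=240  278^24=123  278^25=193  278^26=264  278^27=51
Found 51 at exponent 27.

27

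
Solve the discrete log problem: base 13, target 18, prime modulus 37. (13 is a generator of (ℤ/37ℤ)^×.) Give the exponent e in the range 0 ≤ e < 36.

Successive powers of 13 modulo 37:
  13^0=1  13^1=13  13^2=21  13^3=14  13^4=34  13^5=35
  13^6=11  13^7=32  13^8=9  13^9=6  13^10=4  13^11=15
  13^12=10  13^13=19  13^14=25  13^15=29  13^16=7  13^17=17
  13^18=36  13^19=24  13^20=16  13^21=23  13^22=3  13^23=2
  13^24=26  13^25=5  13^26=28  13^27=31  13^28=33  13^29=22
  13^30=27  13^31=18
So 13^31 ≡ 18 (mod 37), giving e = 31.

31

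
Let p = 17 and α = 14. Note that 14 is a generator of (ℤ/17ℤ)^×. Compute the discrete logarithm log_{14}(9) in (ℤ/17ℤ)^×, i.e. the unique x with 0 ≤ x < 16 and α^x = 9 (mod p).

Successive powers of 14 modulo 17:
  14^0=1  14^1=14  14^2=9
So 14^2 ≡ 9 (mod 17), giving x = 2.

2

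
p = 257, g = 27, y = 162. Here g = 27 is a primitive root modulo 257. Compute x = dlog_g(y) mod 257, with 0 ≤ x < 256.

Baby-step giant-step with m = ceil(sqrt(256)) = 16.
Baby table (27^j mod 257 for j=0..15):
  0:1  1:27  2:215  3:151  4:222  5:83  6:185  7:112
  8:197  9:179  10:207  11:192  12:44  13:160  14:208  15:219
Giant step factor: 27^(-16) ≡ 129 (mod 257).
Scan 162·129^i mod 257 for i = 0, 1, …:
  i=0: 162   i=1: 81   i=2: 169   i=3: 213
  i=4: 235   i=5: 246   i=6: 123   i=7: 190
  i=8: 95   i=9: 176   i=10: 88   i=11: 44
Match at i=11, j=12: x = 11·16 + 12 = 188.

188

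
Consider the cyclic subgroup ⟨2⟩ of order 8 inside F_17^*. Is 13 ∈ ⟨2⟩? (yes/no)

yes

⟨2⟩ has order 8; its elements mod 17 are {1, 2, 4, 8, 9, 13, 15, 16}.
13 is in this set.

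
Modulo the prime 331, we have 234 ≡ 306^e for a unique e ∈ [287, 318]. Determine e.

304

Compute 306^287 mod 331 = 221, then multiply by 306 repeatedly:
  306^287=221  306^288=102  306^289=98  306^290=198  306^291=15
  306^292=287  306^293=107  306^294=304  306^295=13  306^296=6
  306^297=181  306^298=109  306^299=254  306^300=270  306^301=201
  306^302=271  306^303=176  306^304=234
Found 234 at exponent 304.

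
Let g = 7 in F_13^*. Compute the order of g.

The order of 7 must divide p − 1 = 12 = 2^2 · 3.
Divisors: 1, 2, 3, 4, 6, 12.
Check each in increasing order: 7^1 ≡ 7;  7^2 ≡ 10;  7^3 ≡ 5;  7^4 ≡ 9;  7^6 ≡ 12;  7^12 ≡ 1.
Smallest exponent giving 1 is 12.

12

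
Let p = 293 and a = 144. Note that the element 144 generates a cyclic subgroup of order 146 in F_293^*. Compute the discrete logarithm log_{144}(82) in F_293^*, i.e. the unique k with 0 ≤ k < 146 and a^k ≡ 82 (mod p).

26

Successive powers of 144 modulo 293:
  144^0=1  144^1=144  144^2=226  144^3=21  144^4=94  144^5=58
  144^6=148  144^7=216  144^8=46  144^9=178  144^10=141  144^11=87
  144^12=222  144^13=31  144^14=69  144^15=267  144^16=65  144^17=277
  144^18=40  144^19=193  144^20=250  144^21=254  144^22=244  144^23=269
  144^24=60  144^25=143  144^26=82
So 144^26 ≡ 82 (mod 293), giving k = 26.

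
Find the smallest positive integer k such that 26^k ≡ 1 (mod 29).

28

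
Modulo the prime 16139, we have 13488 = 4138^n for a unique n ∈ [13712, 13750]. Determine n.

13729

Compute 4138^13712 mod 16139 = 3020, then multiply by 4138 repeatedly:
  4138^13712=3020  4138^13713=5174  4138^13714=9698  4138^13715=8770  4138^13716=9788
  4138^13717=9993  4138^13718=2916  4138^13719=10575  4138^13720=6521  4138^13721=15629
  4138^13722=3829  4138^13723=12043  4138^13724=12841  4138^13725=6470  4138^13726=14398
  4138^13727=9875  4138^13728=14941  4138^13729=13488
Found 13488 at exponent 13729.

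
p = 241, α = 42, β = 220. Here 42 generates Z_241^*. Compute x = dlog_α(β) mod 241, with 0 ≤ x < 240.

51

Baby-step giant-step with m = ceil(sqrt(240)) = 16.
Baby table (42^j mod 241 for j=0..15):
  0:1  1:42  2:77  3:101  4:145  5:65  6:79  7:185
  8:58  9:26  10:128  11:74  12:216  13:155  14:3  15:126
Giant step factor: 42^(-16) ≡ 24 (mod 241).
Scan 220·24^i mod 241 for i = 0, 1, …:
  i=0: 220   i=1: 219   i=2: 195   i=3: 101
Match at i=3, j=3: x = 3·16 + 3 = 51.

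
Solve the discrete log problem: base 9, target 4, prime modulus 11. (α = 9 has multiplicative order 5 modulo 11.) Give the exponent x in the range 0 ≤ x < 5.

2

Successive powers of 9 modulo 11:
  9^0=1  9^1=9  9^2=4
So 9^2 ≡ 4 (mod 11), giving x = 2.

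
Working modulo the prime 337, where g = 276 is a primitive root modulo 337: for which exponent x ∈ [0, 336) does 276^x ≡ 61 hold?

Baby-step giant-step with m = ceil(sqrt(336)) = 19.
Baby table (276^j mod 337 for j=0..18):
  0:1  1:276  2:14  3:157  4:196  5:176  6:48  7:105
  8:335  9:122  10:309  11:23  12:282  13:322  14:241  15:127
  16:4  17:93  18:56
Giant step factor: 276^(-19) ≡ 315 (mod 337).
Scan 61·315^i mod 337 for i = 0, 1, …:
  i=0: 61   i=1: 6   i=2: 205   i=3: 208
  i=4: 142   i=5: 246   i=6: 317   i=7: 103
  i=8: 93
Match at i=8, j=17: x = 8·19 + 17 = 169.

169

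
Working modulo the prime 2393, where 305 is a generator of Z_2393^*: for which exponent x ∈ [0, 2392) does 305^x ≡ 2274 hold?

565

Baby-step giant-step with m = ceil(sqrt(2392)) = 49.
Baby table (305^j mod 2393 for j=0..48):
  0:1  1:305  2:2091  3:1217  4:270  5:988  6:2215  7:749
  8:1110  9:1137  10:2193  11:1218  12:575  13:686  14:1039  15:1019
  16:2098  17:959  18:549  19:2328  20:1712  21:486  22:2257  23:1594
  24:391  25:1998  26:1568  27:2033  28:278  29:1035  30:2192  31:913
  32:877  33:1862  34:769  35:31  36:2276  37:210  38:1832  39:1191
  40:1912  41:1661  42:1682  43:908  44:1745  45:979  46:1863  47:1074
  48:2122
Giant step factor: 305^(-49) ≡ 2269 (mod 2393).
Scan 2274·2269^i mod 2393 for i = 0, 1, …:
  i=0: 2274   i=1: 398   i=2: 901   i=3: 747
  i=4: 699   i=5: 1865   i=6: 861   i=7: 921
  i=8: 660   i=9: 1915   i=10: 1840   i=11: 1568
Match at i=11, j=26: x = 11·49 + 26 = 565.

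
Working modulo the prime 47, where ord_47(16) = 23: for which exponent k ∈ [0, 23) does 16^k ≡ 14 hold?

9

Successive powers of 16 modulo 47:
  16^0=1  16^1=16  16^2=21  16^3=7  16^4=18  16^5=6
  16^6=2  16^7=32  16^8=42  16^9=14
So 16^9 ≡ 14 (mod 47), giving k = 9.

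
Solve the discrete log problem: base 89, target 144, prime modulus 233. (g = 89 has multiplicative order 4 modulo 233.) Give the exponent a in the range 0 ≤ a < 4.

Successive powers of 89 modulo 233:
  89^0=1  89^1=89  89^2=232  89^3=144
So 89^3 ≡ 144 (mod 233), giving a = 3.

3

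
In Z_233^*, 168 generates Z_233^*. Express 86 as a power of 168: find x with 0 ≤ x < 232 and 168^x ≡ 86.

191

Baby-step giant-step with m = ceil(sqrt(232)) = 16.
Baby table (168^j mod 233 for j=0..15):
  0:1  1:168  2:31  3:82  4:29  5:212  6:200  7:48
  8:142  9:90  10:208  11:227  12:157  13:47  14:207  15:59
Giant step factor: 168^(-16) ≡ 135 (mod 233).
Scan 86·135^i mod 233 for i = 0, 1, …:
  i=0: 86   i=1: 193   i=2: 192   i=3: 57
  i=4: 6   i=5: 111   i=6: 73   i=7: 69
  i=8: 228   i=9: 24   i=10: 211   i=11: 59
Match at i=11, j=15: x = 11·16 + 15 = 191.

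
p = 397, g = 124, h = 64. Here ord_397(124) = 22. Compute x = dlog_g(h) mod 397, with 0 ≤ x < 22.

15

Successive powers of 124 modulo 397:
  124^0=1  124^1=124  124^2=290  124^3=230  124^4=333  124^5=4
  124^6=99  124^7=366  124^8=126  124^9=141  124^10=16  124^11=396
  124^12=273  124^13=107  124^14=167  124^15=64
So 124^15 ≡ 64 (mod 397), giving x = 15.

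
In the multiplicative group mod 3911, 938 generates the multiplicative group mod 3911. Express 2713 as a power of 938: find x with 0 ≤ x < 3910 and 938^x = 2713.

2095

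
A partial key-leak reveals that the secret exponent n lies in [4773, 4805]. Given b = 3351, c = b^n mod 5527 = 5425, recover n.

4774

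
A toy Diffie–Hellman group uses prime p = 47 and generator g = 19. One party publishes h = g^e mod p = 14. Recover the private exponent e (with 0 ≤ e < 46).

42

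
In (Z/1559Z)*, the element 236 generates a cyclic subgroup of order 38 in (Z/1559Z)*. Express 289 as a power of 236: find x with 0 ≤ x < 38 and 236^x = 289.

Successive powers of 236 modulo 1559:
  236^0=1  236^1=236  236^2=1131  236^3=327  236^4=781  236^5=354
  236^6=917  236^7=1270  236^8=392  236^9=531  236^10=596  236^11=346
  236^12=588  236^13=17  236^14=894  236^15=519  236^16=882  236^17=805
  236^18=1341  236^19=1558  236^20=1323  236^21=428  236^22=1232  236^23=778
  236^24=1205  236^25=642  236^26=289
So 236^26 ≡ 289 (mod 1559), giving x = 26.

26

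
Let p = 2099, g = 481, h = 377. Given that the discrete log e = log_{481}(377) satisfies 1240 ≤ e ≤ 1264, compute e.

Compute 481^1240 mod 2099 = 1721, then multiply by 481 repeatedly:
  481^1240=1721  481^1241=795  481^1242=377
Found 377 at exponent 1242.

1242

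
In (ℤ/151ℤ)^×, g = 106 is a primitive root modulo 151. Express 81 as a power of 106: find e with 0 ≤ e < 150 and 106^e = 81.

126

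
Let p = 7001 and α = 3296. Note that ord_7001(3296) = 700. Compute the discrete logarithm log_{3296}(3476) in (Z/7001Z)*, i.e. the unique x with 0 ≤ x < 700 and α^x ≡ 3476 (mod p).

325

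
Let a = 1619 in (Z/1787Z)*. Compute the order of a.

1786

The order of 1619 must divide p − 1 = 1786 = 2 · 19 · 47.
Divisors: 1, 2, 19, 38, 47, 94, 893, 1786.
Check each in increasing order: 1619^1 ≡ 1619;  1619^2 ≡ 1419;  1619^19 ≡ 110;  1619^38 ≡ 1378;  1619^47 ≡ 1164;  1619^94 ≡ 350;  1619^893 ≡ 1786;  1619^1786 ≡ 1.
Smallest exponent giving 1 is 1786.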